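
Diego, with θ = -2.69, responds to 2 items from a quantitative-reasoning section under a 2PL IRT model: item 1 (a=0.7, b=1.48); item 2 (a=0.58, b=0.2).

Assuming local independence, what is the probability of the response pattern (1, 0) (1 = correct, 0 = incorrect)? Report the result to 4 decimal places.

0.0431

P(θ) = 1 / (1 + exp(−a(θ − b)))
P_1 = 1/(1+e^{2.9190}) = 0.0512
P_2 = 1/(1+e^{1.6762}) = 0.1576
L = P_1 × (1−P_2) = 0.0512 × 0.8424 = 0.04315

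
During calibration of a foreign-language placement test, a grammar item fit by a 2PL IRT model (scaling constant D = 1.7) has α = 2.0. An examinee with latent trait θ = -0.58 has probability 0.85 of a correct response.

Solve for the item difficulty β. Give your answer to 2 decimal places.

-1.09

P(θ) = 1 / (1 + exp(−D·α(θ − β)))
logit(0.85) = ln(0.85/0.15) = 1.7346
β = θ − logit/(1.7·α) = -0.58 − 1.7346/3.4000 = -1.0902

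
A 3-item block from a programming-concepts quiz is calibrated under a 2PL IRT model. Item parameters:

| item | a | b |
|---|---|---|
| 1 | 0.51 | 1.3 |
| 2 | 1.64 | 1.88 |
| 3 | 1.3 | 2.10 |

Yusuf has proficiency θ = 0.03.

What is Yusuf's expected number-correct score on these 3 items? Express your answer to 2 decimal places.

0.45

P(θ) = 1 / (1 + exp(−a(θ − b)))
P_1 = 1/(1+e^{0.6477}) = 0.3435
P_2 = 1/(1+e^{3.0340}) = 0.0459
P_3 = 1/(1+e^{2.6910}) = 0.0635
E[score] = 0.3435 + 0.0459 + 0.0635 = 0.4529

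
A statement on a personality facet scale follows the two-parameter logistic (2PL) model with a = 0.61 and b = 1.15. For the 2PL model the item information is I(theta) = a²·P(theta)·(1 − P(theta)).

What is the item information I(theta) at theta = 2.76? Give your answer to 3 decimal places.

P = 1/(1+e^{-0.9821}) = 0.7275
P(1−P) = 0.7275 × 0.2725 = 0.1982
I = a² × P(1−P) = 0.61² × 0.1982 = 0.07376

0.074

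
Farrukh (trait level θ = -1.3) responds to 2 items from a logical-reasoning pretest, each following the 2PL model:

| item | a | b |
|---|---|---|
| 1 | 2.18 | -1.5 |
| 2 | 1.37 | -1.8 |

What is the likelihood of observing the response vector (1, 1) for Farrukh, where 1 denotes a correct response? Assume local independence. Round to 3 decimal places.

0.404

P(θ) = 1 / (1 + exp(−a(θ − b)))
P_1 = 1/(1+e^{-0.4360}) = 0.6073
P_2 = 1/(1+e^{-0.6850}) = 0.6649
L = P_1 × P_2 = 0.6073 × 0.6649 = 0.40377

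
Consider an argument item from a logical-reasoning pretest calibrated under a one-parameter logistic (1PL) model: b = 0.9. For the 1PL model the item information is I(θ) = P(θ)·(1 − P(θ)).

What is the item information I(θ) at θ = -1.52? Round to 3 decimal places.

P = 1/(1+e^{2.4200}) = 0.0817
P(1−P) = 0.0817 × 0.9183 = 0.0750
I = P(1−P) = 0.07499

0.075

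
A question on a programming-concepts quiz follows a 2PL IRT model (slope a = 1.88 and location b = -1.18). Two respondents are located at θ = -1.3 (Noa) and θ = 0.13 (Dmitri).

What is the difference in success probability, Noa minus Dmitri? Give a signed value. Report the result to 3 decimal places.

P(θ) = 1 / (1 + exp(−a(θ − b)))
P(Noa) = 0.4438  [exponent -0.2256]
P(Dmitri) = 0.9215  [exponent 2.4628]
Difference = 0.4438 − 0.9215 = -0.4777

-0.478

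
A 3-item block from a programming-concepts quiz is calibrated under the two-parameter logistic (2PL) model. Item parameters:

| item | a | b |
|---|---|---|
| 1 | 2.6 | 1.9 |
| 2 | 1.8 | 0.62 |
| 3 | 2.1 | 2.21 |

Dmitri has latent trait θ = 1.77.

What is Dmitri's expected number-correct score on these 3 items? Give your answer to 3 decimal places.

1.588

P(θ) = 1 / (1 + exp(−a(θ − b)))
P_1 = 1/(1+e^{0.3380}) = 0.4163
P_2 = 1/(1+e^{-2.0700}) = 0.8880
P_3 = 1/(1+e^{0.9240}) = 0.2841
E[score] = 0.4163 + 0.8880 + 0.2841 = 1.5884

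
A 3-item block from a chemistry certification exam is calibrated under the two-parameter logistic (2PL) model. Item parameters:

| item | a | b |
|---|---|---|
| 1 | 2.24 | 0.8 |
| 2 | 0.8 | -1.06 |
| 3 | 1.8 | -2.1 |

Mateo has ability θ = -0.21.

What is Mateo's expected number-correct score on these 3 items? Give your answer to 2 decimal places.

P(θ) = 1 / (1 + exp(−a(θ − b)))
P_1 = 1/(1+e^{2.2624}) = 0.0943
P_2 = 1/(1+e^{-0.6800}) = 0.6637
P_3 = 1/(1+e^{-3.4020}) = 0.9678
E[score] = 0.0943 + 0.6637 + 0.9678 = 1.7258

1.73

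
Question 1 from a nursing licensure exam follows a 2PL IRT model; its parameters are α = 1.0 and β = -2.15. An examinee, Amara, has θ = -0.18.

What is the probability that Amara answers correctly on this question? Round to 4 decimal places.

0.8776

P(θ) = 1 / (1 + exp(−α(θ − β)))
Exponent: 1.0 × (-0.18 − (-2.15)) = 1.9700
1/(1 + e^{-1.9700}) = 0.8776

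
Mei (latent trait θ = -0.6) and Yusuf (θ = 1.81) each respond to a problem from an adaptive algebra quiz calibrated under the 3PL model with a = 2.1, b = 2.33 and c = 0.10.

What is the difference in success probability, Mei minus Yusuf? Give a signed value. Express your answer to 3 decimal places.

P(θ) = c + (1 − c) · 1 / (1 + exp(−a(θ − b)))
P(Mei) = 0.1019  [exponent -6.1530]
P(Yusuf) = 0.3261  [exponent -1.0920]
Difference = 0.1019 − 0.3261 = -0.2242

-0.224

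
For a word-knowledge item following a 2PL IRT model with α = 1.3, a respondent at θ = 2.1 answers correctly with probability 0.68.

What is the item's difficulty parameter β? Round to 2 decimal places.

P(θ) = 1 / (1 + exp(−α(θ − β)))
logit(0.68) = ln(0.68/0.32) = 0.7538
β = θ − logit/(α) = 2.1 − 0.7538/1.3000 = 1.5202

1.52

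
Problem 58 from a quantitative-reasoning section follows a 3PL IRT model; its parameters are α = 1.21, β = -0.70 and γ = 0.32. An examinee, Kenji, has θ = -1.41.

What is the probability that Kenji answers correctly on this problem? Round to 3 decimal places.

P(θ) = γ + (1 − γ) · 1 / (1 + exp(−α(θ − β)))
Exponent: 1.21 × (-1.41 − (-0.70)) = -0.8591
1/(1 + e^{0.8591}) = 0.2975
P = 0.32 + 0.68 × 0.2975 = 0.5223

0.522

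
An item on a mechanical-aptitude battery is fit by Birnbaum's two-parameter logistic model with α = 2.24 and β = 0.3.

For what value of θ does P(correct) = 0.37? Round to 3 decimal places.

P(θ) = 1 / (1 + exp(−α(θ − β)))
logit = ln(0.3700/0.6300) = -0.5322
θ = β + logit/(α) = 0.3 + (-0.5322)/2.2400 = 0.0624

0.062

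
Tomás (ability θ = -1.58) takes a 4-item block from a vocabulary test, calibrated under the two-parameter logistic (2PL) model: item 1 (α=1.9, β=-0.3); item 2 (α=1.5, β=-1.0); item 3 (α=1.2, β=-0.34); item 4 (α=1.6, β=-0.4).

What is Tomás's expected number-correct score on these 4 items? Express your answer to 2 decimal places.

0.69

P(θ) = 1 / (1 + exp(−α(θ − β)))
P_1 = 1/(1+e^{2.4320}) = 0.0808
P_2 = 1/(1+e^{0.8700}) = 0.2953
P_3 = 1/(1+e^{1.4880}) = 0.1842
P_4 = 1/(1+e^{1.8880}) = 0.1315
E[score] = 0.0808 + 0.2953 + 0.1842 + 0.1315 = 0.6917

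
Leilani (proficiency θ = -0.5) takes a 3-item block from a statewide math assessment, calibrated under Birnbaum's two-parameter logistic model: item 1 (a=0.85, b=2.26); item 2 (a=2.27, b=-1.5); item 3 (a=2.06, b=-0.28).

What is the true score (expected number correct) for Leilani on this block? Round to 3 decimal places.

1.382

P(θ) = 1 / (1 + exp(−a(θ − b)))
P_1 = 1/(1+e^{2.3460}) = 0.0874
P_2 = 1/(1+e^{-2.2700}) = 0.9064
P_3 = 1/(1+e^{0.4532}) = 0.3886
E[score] = 0.0874 + 0.9064 + 0.3886 = 1.3823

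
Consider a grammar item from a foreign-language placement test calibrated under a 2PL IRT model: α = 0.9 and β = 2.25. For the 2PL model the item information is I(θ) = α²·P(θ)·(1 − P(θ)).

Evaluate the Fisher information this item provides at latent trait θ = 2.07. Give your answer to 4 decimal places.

0.2012

P = 1/(1+e^{0.1620}) = 0.4596
P(1−P) = 0.4596 × 0.5404 = 0.2484
I = α² × P(1−P) = 0.9² × 0.2484 = 0.20118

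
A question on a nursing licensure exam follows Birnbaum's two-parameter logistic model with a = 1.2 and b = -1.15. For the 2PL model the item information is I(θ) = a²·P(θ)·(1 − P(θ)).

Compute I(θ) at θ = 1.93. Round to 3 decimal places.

P = 1/(1+e^{-3.6960}) = 0.9758
P(1−P) = 0.9758 × 0.0242 = 0.0236
I = a² × P(1−P) = 1.2² × 0.0236 = 0.03403

0.034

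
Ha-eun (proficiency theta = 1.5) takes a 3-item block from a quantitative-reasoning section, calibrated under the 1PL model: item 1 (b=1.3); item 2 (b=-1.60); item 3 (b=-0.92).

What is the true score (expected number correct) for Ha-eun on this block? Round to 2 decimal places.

2.43

P(theta) = 1 / (1 + exp(−(theta − b)))
P_1 = 1/(1+e^{-0.2000}) = 0.5498
P_2 = 1/(1+e^{-3.1000}) = 0.9569
P_3 = 1/(1+e^{-2.4200}) = 0.9183
E[score] = 0.5498 + 0.9569 + 0.9183 = 2.4251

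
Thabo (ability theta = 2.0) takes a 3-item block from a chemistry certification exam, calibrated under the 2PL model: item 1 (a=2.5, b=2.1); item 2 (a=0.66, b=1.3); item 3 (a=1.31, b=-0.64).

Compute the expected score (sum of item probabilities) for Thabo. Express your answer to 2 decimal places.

P(theta) = 1 / (1 + exp(−a(theta − b)))
P_1 = 1/(1+e^{0.2500}) = 0.4378
P_2 = 1/(1+e^{-0.4620}) = 0.6135
P_3 = 1/(1+e^{-3.4584}) = 0.9695
E[score] = 0.4378 + 0.6135 + 0.9695 = 2.0208

2.02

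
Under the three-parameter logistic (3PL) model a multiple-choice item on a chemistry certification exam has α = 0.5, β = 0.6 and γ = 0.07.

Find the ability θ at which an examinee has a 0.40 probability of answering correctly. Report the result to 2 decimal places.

-0.60

P(θ) = γ + (1 − γ) · 1 / (1 + exp(−α(θ − β)))
Remove guessing floor: (0.40 − 0.07)/(1 − 0.07) = 0.3548
logit = ln(0.3548/0.6452) = -0.5978
θ = β + logit/(α) = 0.6 + (-0.5978)/0.5000 = -0.5957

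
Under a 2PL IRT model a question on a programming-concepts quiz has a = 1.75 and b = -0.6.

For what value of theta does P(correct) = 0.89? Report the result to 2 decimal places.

P(theta) = 1 / (1 + exp(−a(theta − b)))
logit = ln(0.8900/0.1100) = 2.0907
theta = b + logit/(a) = -0.6 + 2.0907/1.7500 = 0.5947

0.59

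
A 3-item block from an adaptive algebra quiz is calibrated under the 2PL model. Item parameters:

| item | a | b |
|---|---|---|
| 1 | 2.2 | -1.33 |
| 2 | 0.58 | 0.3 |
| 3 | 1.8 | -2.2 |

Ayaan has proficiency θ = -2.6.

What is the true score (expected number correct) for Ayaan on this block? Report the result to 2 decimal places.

P(θ) = 1 / (1 + exp(−a(θ − b)))
P_1 = 1/(1+e^{2.7940}) = 0.0576
P_2 = 1/(1+e^{1.6820}) = 0.1568
P_3 = 1/(1+e^{0.7200}) = 0.3274
E[score] = 0.0576 + 0.1568 + 0.3274 = 0.5419

0.54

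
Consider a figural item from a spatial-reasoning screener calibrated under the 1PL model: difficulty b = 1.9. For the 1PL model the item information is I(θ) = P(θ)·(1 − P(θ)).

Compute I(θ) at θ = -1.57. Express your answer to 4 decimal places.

0.0293

P = 1/(1+e^{3.4700}) = 0.0302
P(1−P) = 0.0302 × 0.9698 = 0.0293
I = P(1−P) = 0.02927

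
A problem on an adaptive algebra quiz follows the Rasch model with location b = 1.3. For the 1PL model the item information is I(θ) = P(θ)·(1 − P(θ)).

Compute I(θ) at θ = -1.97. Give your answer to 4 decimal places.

P = 1/(1+e^{3.2700}) = 0.0366
P(1−P) = 0.0366 × 0.9634 = 0.0353
I = P(1−P) = 0.03527

0.0353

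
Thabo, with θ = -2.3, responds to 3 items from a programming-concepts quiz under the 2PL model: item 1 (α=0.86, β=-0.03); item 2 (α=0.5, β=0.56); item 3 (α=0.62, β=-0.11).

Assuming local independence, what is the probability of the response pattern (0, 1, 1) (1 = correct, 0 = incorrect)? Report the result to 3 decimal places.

0.035

P(θ) = 1 / (1 + exp(−α(θ − β)))
P_1 = 1/(1+e^{1.9522}) = 0.1243
P_2 = 1/(1+e^{1.4300}) = 0.1931
P_3 = 1/(1+e^{1.3578}) = 0.2046
L = (1−P_1) × P_2 × P_3 = 0.8757 × 0.1931 × 0.2046 = 0.03460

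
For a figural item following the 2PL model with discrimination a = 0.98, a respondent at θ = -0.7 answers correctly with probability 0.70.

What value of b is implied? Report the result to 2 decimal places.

P(θ) = 1 / (1 + exp(−a(θ − b)))
logit(0.70) = ln(0.70/0.30) = 0.8473
b = θ − logit/(a) = -0.7 − 0.8473/0.9800 = -1.5646

-1.56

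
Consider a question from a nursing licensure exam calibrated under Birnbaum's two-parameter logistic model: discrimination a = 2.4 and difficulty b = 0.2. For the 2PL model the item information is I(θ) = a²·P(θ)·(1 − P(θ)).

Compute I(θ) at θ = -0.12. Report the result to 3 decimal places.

P = 1/(1+e^{0.7680}) = 0.3169
P(1−P) = 0.3169 × 0.6831 = 0.2165
I = a² × P(1−P) = 2.4² × 0.2165 = 1.24692

1.247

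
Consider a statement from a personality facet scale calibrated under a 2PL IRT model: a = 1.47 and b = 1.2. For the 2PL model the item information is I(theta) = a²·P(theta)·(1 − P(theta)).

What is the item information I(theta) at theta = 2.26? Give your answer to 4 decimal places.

0.3104

P = 1/(1+e^{-1.5582}) = 0.8261
P(1−P) = 0.8261 × 0.1739 = 0.1437
I = a² × P(1−P) = 1.47² × 0.1437 = 0.31044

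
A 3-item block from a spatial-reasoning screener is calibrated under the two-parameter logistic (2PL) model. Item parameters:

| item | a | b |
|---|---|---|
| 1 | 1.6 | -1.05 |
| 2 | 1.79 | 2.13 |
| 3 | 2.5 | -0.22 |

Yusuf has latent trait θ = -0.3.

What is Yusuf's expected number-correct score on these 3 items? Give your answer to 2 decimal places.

P(θ) = 1 / (1 + exp(−a(θ − b)))
P_1 = 1/(1+e^{-1.2000}) = 0.7685
P_2 = 1/(1+e^{4.3497}) = 0.0127
P_3 = 1/(1+e^{0.2000}) = 0.4502
E[score] = 0.7685 + 0.0127 + 0.4502 = 1.2314

1.23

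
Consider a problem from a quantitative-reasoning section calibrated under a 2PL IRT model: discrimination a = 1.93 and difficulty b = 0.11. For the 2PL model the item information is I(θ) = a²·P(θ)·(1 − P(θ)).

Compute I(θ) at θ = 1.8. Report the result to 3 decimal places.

0.132

P = 1/(1+e^{-3.2617}) = 0.9631
P(1−P) = 0.9631 × 0.0369 = 0.0355
I = a² × P(1−P) = 1.93² × 0.0355 = 0.13241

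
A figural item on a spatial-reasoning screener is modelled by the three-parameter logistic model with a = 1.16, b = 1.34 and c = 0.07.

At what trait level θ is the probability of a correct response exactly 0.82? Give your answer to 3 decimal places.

2.570

P(θ) = c + (1 − c) · 1 / (1 + exp(−a(θ − b)))
Remove guessing floor: (0.82 − 0.07)/(1 − 0.07) = 0.8065
logit = ln(0.8065/0.1935) = 1.4271
θ = b + logit/(a) = 1.34 + 1.4271/1.1600 = 2.5703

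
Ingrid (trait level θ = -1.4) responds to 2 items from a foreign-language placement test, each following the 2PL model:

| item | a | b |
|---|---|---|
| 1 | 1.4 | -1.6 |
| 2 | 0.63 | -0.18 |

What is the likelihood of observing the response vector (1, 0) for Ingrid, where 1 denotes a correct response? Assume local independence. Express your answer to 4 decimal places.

P(θ) = 1 / (1 + exp(−a(θ − b)))
P_1 = 1/(1+e^{-0.2800}) = 0.5695
P_2 = 1/(1+e^{0.7686}) = 0.3168
L = P_1 × (1−P_2) = 0.5695 × 0.6832 = 0.38912

0.3891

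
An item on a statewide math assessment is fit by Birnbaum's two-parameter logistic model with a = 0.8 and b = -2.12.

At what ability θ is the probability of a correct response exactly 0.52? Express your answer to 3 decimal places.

P(θ) = 1 / (1 + exp(−a(θ − b)))
logit = ln(0.5200/0.4800) = 0.0800
θ = b + logit/(a) = -2.12 + 0.0800/0.8000 = -2.0199

-2.020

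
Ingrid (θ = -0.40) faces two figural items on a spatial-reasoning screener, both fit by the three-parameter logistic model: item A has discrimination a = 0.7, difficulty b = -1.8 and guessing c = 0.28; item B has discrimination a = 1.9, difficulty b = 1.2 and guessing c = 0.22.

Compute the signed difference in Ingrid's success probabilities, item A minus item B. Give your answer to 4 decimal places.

0.5479

P(θ) = c + (1 − c) · 1 / (1 + exp(−a(θ − b)))
P_A = 0.8035
P_B = 0.2556
P_A − P_B = 0.5479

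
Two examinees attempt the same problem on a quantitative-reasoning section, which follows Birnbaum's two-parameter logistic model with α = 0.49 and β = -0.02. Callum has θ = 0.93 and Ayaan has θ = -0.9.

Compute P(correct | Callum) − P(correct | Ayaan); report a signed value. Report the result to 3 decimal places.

0.220

P(θ) = 1 / (1 + exp(−α(θ − β)))
P(Callum) = 0.6143  [exponent 0.4655]
P(Ayaan) = 0.3938  [exponent -0.4312]
Difference = 0.6143 − 0.3938 = 0.2205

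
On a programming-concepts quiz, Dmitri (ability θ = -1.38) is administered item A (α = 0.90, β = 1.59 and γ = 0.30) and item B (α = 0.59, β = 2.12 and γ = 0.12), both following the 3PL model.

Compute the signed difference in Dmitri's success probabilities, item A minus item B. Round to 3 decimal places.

P(θ) = γ + (1 − γ) · 1 / (1 + exp(−α(θ − β)))
P_A = 0.3452
P_B = 0.2190
P_A − P_B = 0.1262

0.126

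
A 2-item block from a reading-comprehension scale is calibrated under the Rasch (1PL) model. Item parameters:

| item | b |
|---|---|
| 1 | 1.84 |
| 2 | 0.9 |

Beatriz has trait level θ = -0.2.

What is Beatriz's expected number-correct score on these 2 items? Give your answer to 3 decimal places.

P(θ) = 1 / (1 + exp(−(θ − b)))
P_1 = 1/(1+e^{2.0400}) = 0.1151
P_2 = 1/(1+e^{1.1000}) = 0.2497
E[score] = 0.1151 + 0.2497 = 0.3648

0.365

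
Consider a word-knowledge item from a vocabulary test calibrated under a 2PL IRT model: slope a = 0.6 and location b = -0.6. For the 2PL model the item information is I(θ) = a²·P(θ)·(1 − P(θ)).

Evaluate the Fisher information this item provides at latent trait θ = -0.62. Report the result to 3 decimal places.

P = 1/(1+e^{0.0120}) = 0.4970
P(1−P) = 0.4970 × 0.5030 = 0.2500
I = a² × P(1−P) = 0.6² × 0.2500 = 0.09000

0.090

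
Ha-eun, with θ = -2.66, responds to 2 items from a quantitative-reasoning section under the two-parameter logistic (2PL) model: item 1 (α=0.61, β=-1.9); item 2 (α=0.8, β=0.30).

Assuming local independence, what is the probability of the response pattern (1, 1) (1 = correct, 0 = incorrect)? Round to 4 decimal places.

P(θ) = 1 / (1 + exp(−α(θ − β)))
P_1 = 1/(1+e^{0.4636}) = 0.3861
P_2 = 1/(1+e^{2.3680}) = 0.0856
L = P_1 × P_2 = 0.3861 × 0.0856 = 0.03307

0.0331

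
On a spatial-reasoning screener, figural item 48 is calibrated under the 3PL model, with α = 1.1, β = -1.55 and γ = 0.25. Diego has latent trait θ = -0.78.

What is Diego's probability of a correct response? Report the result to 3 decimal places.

P(θ) = γ + (1 − γ) · 1 / (1 + exp(−α(θ − β)))
Exponent: 1.1 × (-0.78 − (-1.55)) = 0.8470
1/(1 + e^{-0.8470}) = 0.6999
P = 0.25 + 0.75 × 0.6999 = 0.7750

0.775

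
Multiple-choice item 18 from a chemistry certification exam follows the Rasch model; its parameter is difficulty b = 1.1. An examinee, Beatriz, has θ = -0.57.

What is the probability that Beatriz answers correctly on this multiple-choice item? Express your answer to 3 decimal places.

0.158

P(θ) = 1 / (1 + exp(−(θ − b)))
Exponent: (-0.57 − 1.1) = -1.6700
1/(1 + e^{1.6700}) = 0.1584
P = 0.1584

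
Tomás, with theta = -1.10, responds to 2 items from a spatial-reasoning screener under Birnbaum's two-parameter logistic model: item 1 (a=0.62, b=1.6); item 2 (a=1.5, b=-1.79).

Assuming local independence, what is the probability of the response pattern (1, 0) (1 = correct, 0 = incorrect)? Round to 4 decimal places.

P(theta) = 1 / (1 + exp(−a(theta − b)))
P_1 = 1/(1+e^{1.6740}) = 0.1579
P_2 = 1/(1+e^{-1.0350}) = 0.7379
L = P_1 × (1−P_2) = 0.1579 × 0.2621 = 0.04139

0.0414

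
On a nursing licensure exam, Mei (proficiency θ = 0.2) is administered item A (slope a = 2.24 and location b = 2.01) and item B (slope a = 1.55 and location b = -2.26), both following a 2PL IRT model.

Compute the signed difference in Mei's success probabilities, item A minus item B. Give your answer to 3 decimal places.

P(θ) = 1 / (1 + exp(−a(θ − b)))
P_A = 0.0171
P_B = 0.9784
P_A − P_B = -0.9613

-0.961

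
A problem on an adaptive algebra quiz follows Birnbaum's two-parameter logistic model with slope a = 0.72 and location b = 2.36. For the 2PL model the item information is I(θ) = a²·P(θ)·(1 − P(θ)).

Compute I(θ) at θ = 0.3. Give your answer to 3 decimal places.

P = 1/(1+e^{1.4832}) = 0.1849
P(1−P) = 0.1849 × 0.8151 = 0.1507
I = a² × P(1−P) = 0.72² × 0.1507 = 0.07814

0.078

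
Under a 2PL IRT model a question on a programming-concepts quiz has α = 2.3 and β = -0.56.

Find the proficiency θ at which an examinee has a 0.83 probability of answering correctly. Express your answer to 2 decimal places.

0.13

P(θ) = 1 / (1 + exp(−α(θ − β)))
logit = ln(0.8300/0.1700) = 1.5856
θ = β + logit/(α) = -0.56 + 1.5856/2.3000 = 0.1294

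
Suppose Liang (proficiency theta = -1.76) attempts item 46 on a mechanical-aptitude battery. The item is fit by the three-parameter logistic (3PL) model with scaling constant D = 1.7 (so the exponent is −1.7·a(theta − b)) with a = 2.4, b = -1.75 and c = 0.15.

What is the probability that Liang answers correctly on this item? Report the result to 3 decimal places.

P(theta) = c + (1 − c) · 1 / (1 + exp(−D·a(theta − b)))
Exponent: 1.7 × 2.4 × (-1.76 − (-1.75)) = -0.0408
1/(1 + e^{0.0408}) = 0.4898
P = 0.15 + 0.85 × 0.4898 = 0.5663

0.566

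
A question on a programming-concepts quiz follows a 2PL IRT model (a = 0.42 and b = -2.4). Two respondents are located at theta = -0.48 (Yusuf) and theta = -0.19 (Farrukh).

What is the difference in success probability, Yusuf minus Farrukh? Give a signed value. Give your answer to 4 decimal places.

P(theta) = 1 / (1 + exp(−a(theta − b)))
P(Yusuf) = 0.6913  [exponent 0.8064]
P(Farrukh) = 0.7167  [exponent 0.9282]
Difference = 0.6913 − 0.7167 = -0.0254

-0.0254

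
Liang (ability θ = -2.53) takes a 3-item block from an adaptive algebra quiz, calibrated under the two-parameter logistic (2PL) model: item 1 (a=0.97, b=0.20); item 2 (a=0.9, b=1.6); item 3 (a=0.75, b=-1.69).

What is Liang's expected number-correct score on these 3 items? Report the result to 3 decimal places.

0.437

P(θ) = 1 / (1 + exp(−a(θ − b)))
P_1 = 1/(1+e^{2.6481}) = 0.0661
P_2 = 1/(1+e^{3.7170}) = 0.0237
P_3 = 1/(1+e^{0.6300}) = 0.3475
E[score] = 0.0661 + 0.0237 + 0.3475 = 0.4373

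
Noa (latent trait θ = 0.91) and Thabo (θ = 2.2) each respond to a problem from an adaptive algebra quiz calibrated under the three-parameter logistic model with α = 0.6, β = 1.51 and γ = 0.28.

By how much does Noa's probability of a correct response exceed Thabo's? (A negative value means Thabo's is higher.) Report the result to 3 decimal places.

-0.138

P(θ) = γ + (1 − γ) · 1 / (1 + exp(−α(θ − β)))
P(Noa) = 0.5759  [exponent -0.3600]
P(Thabo) = 0.7135  [exponent 0.4140]
Difference = 0.5759 − 0.7135 = -0.1376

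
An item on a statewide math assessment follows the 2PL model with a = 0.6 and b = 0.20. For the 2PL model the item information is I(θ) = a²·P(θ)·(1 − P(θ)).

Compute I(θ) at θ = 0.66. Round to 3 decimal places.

0.088

P = 1/(1+e^{-0.2760}) = 0.5686
P(1−P) = 0.5686 × 0.4314 = 0.2453
I = a² × P(1−P) = 0.6² × 0.2453 = 0.08831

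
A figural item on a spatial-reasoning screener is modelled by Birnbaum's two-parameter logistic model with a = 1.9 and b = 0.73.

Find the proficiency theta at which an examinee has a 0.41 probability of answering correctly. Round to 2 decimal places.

P(theta) = 1 / (1 + exp(−a(theta − b)))
logit = ln(0.4100/0.5900) = -0.3640
theta = b + logit/(a) = 0.73 + (-0.3640)/1.9000 = 0.5384

0.54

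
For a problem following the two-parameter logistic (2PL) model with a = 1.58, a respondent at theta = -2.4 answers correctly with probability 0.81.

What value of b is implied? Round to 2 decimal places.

-3.32

P(theta) = 1 / (1 + exp(−a(theta − b)))
logit(0.81) = ln(0.81/0.19) = 1.4500
b = theta − logit/(a) = -2.4 − 1.4500/1.5800 = -3.3177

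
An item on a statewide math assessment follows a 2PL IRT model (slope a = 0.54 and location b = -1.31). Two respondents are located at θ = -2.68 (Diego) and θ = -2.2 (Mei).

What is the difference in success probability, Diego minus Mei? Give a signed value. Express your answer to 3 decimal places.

P(θ) = 1 / (1 + exp(−a(θ − b)))
P(Diego) = 0.3230  [exponent -0.7398]
P(Mei) = 0.3821  [exponent -0.4806]
Difference = 0.3230 − 0.3821 = -0.0591

-0.059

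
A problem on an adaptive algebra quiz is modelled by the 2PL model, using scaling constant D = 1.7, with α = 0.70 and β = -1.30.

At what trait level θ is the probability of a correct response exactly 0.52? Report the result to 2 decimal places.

-1.23

P(θ) = 1 / (1 + exp(−D·α(θ − β)))
logit = ln(0.5200/0.4800) = 0.0800
θ = β + logit/(1.7·α) = -1.30 + 0.0800/1.1900 = -1.2327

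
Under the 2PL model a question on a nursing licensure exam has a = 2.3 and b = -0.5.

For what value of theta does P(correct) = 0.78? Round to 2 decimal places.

0.05

P(theta) = 1 / (1 + exp(−a(theta − b)))
logit = ln(0.7800/0.2200) = 1.2657
theta = b + logit/(a) = -0.5 + 1.2657/2.3000 = 0.0503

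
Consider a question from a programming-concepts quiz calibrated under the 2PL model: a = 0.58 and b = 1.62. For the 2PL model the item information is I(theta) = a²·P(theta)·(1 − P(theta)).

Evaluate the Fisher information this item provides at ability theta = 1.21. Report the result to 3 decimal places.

0.083

P = 1/(1+e^{0.2378}) = 0.4408
P(1−P) = 0.4408 × 0.5592 = 0.2465
I = a² × P(1−P) = 0.58² × 0.2465 = 0.08292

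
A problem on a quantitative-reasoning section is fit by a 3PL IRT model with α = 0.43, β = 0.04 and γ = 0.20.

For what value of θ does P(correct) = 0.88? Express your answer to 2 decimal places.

P(θ) = γ + (1 − γ) · 1 / (1 + exp(−α(θ − β)))
Remove guessing floor: (0.88 − 0.20)/(1 − 0.20) = 0.8500
logit = ln(0.8500/0.1500) = 1.7346
θ = β + logit/(α) = 0.04 + 1.7346/0.4300 = 4.0740

4.07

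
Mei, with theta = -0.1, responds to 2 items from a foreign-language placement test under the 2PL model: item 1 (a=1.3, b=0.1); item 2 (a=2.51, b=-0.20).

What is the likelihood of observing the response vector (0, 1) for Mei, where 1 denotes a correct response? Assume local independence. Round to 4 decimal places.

P(theta) = 1 / (1 + exp(−a(theta − b)))
P_1 = 1/(1+e^{0.2600}) = 0.4354
P_2 = 1/(1+e^{-0.2510}) = 0.5624
L = (1−P_1) × P_2 = 0.5646 × 0.5624 = 0.31756

0.3176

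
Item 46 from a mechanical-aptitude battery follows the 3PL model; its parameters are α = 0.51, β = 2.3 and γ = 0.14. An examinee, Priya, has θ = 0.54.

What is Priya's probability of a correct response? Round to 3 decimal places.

P(θ) = γ + (1 − γ) · 1 / (1 + exp(−α(θ − β)))
Exponent: 0.51 × (0.54 − 2.3) = -0.8976
1/(1 + e^{0.8976}) = 0.2895
P = 0.14 + 0.86 × 0.2895 = 0.3890

0.389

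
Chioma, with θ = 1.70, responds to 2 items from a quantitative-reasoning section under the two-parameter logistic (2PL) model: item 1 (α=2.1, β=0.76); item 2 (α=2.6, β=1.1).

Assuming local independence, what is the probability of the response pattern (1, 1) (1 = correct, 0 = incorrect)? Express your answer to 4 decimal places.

P(θ) = 1 / (1 + exp(−α(θ − β)))
P_1 = 1/(1+e^{-1.9740}) = 0.8780
P_2 = 1/(1+e^{-1.5600}) = 0.8264
L = P_1 × P_2 = 0.8780 × 0.8264 = 0.72557

0.7256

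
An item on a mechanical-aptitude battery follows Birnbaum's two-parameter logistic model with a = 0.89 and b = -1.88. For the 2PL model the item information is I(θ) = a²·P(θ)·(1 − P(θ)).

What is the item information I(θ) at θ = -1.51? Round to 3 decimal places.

P = 1/(1+e^{-0.3293}) = 0.5816
P(1−P) = 0.5816 × 0.4184 = 0.2433
I = a² × P(1−P) = 0.89² × 0.2433 = 0.19275

0.193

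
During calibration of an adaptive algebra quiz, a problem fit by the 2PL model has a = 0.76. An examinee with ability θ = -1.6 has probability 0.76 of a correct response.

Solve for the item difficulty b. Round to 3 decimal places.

P(θ) = 1 / (1 + exp(−a(θ − b)))
logit(0.76) = ln(0.76/0.24) = 1.1527
b = θ − logit/(a) = -1.6 − 1.1527/0.7600 = -3.1167

-3.117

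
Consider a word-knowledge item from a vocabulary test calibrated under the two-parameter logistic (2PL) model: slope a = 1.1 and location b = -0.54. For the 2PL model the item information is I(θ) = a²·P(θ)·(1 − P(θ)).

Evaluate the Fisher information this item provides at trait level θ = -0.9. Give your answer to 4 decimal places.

P = 1/(1+e^{0.3960}) = 0.4023
P(1−P) = 0.4023 × 0.5977 = 0.2404
I = a² × P(1−P) = 1.1² × 0.2404 = 0.29094

0.2909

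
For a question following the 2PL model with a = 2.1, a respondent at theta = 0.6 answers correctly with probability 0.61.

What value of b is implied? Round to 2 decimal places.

0.39

P(theta) = 1 / (1 + exp(−a(theta − b)))
logit(0.61) = ln(0.61/0.39) = 0.4473
b = theta − logit/(a) = 0.6 − 0.4473/2.1000 = 0.3870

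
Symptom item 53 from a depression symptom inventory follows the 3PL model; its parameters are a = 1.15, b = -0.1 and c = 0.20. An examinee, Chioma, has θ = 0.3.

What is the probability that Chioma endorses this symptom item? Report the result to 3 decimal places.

P(θ) = c + (1 − c) · 1 / (1 + exp(−a(θ − b)))
Exponent: 1.15 × (0.3 − (-0.1)) = 0.4600
1/(1 + e^{-0.4600}) = 0.6130
P = 0.20 + 0.80 × 0.6130 = 0.6904

0.690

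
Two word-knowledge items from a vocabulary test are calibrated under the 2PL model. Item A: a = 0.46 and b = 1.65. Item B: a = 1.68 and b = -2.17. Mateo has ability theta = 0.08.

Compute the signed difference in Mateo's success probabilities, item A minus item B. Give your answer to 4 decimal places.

-0.6508

P(theta) = 1 / (1 + exp(−a(theta − b)))
P_A = 0.3269
P_B = 0.9777
P_A − P_B = -0.6508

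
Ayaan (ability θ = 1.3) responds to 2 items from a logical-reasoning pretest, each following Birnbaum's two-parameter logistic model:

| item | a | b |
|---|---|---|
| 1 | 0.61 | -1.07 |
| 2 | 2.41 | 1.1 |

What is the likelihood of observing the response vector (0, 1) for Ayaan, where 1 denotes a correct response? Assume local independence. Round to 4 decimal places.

P(θ) = 1 / (1 + exp(−a(θ − b)))
P_1 = 1/(1+e^{-1.4457}) = 0.8093
P_2 = 1/(1+e^{-0.4820}) = 0.6182
L = (1−P_1) × P_2 = 0.1907 × 0.6182 = 0.11787

0.1179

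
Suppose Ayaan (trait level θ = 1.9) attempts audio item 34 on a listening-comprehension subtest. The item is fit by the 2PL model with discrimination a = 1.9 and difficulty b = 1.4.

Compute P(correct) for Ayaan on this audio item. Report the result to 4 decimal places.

0.7211

P(θ) = 1 / (1 + exp(−a(θ − b)))
Exponent: 1.9 × (1.9 − 1.4) = 0.9500
1/(1 + e^{-0.9500}) = 0.7211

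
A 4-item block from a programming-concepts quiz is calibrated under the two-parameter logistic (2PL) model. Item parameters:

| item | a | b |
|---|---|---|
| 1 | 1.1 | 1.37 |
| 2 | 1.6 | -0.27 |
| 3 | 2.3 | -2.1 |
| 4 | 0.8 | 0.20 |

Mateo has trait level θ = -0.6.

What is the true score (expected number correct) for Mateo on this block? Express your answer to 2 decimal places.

1.79

P(θ) = 1 / (1 + exp(−a(θ − b)))
P_1 = 1/(1+e^{2.1670}) = 0.1028
P_2 = 1/(1+e^{0.5280}) = 0.3710
P_3 = 1/(1+e^{-3.4500}) = 0.9692
P_4 = 1/(1+e^{0.6400}) = 0.3452
E[score] = 0.1028 + 0.3710 + 0.9692 + 0.3452 = 1.7882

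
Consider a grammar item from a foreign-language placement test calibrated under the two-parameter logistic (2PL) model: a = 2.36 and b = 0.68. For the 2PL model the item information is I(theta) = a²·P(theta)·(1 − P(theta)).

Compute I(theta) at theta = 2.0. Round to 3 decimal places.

P = 1/(1+e^{-3.1152}) = 0.9575
P(1−P) = 0.9575 × 0.0425 = 0.0407
I = a² × P(1−P) = 2.36² × 0.0407 = 0.22657

0.227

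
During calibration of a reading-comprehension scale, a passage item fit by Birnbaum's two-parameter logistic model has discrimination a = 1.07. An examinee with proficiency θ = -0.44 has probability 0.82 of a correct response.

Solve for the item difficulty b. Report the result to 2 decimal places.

P(θ) = 1 / (1 + exp(−a(θ − b)))
logit(0.82) = ln(0.82/0.18) = 1.5163
b = θ − logit/(a) = -0.44 − 1.5163/1.0700 = -1.8571

-1.86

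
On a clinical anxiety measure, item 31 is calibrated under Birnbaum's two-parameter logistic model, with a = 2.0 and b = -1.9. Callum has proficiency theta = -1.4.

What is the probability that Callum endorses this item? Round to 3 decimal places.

0.731

P(theta) = 1 / (1 + exp(−a(theta − b)))
Exponent: 2.0 × (-1.4 − (-1.9)) = 1.0000
1/(1 + e^{-1.0000}) = 0.7311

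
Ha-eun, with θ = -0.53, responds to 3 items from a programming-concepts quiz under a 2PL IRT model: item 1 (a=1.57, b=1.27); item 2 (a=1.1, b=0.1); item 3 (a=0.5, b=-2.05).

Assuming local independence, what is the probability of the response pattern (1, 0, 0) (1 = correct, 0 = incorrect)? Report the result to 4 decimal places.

P(θ) = 1 / (1 + exp(−a(θ − b)))
P_1 = 1/(1+e^{2.8260}) = 0.0559
P_2 = 1/(1+e^{0.6930}) = 0.3334
P_3 = 1/(1+e^{-0.7600}) = 0.6814
L = P_1 × (1−P_2) × (1−P_3) = 0.0559 × 0.6666 × 0.3186 = 0.01188

0.0119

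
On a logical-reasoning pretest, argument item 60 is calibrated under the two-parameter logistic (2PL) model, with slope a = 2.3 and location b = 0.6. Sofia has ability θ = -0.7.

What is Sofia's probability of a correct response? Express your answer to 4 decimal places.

P(θ) = 1 / (1 + exp(−a(θ − b)))
Exponent: 2.3 × (-0.7 − 0.6) = -2.9900
1/(1 + e^{2.9900}) = 0.0479

0.0479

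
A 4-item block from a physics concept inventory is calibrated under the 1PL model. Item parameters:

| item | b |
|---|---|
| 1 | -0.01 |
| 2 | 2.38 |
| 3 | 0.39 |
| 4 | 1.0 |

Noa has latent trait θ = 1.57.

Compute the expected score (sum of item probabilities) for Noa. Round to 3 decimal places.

P(θ) = 1 / (1 + exp(−(θ − b)))
P_1 = 1/(1+e^{-1.5800}) = 0.8292
P_2 = 1/(1+e^{0.8100}) = 0.3079
P_3 = 1/(1+e^{-1.1800}) = 0.7649
P_4 = 1/(1+e^{-0.5700}) = 0.6388
E[score] = 0.8292 + 0.3079 + 0.7649 + 0.6388 = 2.5408

2.541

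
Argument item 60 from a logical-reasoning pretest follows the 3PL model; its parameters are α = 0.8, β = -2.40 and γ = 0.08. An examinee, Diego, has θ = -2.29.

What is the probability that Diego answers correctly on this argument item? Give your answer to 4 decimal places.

0.5602

P(θ) = γ + (1 − γ) · 1 / (1 + exp(−α(θ − β)))
Exponent: 0.8 × (-2.29 − (-2.40)) = 0.0880
1/(1 + e^{-0.0880}) = 0.5220
P = 0.08 + 0.92 × 0.5220 = 0.5602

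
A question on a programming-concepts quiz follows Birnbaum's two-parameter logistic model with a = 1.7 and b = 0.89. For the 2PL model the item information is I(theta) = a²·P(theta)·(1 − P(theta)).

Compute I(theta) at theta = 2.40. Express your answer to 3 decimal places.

P = 1/(1+e^{-2.5670}) = 0.9287
P(1−P) = 0.9287 × 0.0713 = 0.0662
I = a² × P(1−P) = 1.7² × 0.0662 = 0.19135

0.191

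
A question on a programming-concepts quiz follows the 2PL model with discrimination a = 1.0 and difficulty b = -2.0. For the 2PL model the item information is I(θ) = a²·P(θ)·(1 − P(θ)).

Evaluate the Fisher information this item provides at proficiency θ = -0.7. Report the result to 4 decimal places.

P = 1/(1+e^{-1.3000}) = 0.7858
P(1−P) = 0.7858 × 0.2142 = 0.1683
I = a² × P(1−P) = 1.0² × 0.1683 = 0.16830

0.1683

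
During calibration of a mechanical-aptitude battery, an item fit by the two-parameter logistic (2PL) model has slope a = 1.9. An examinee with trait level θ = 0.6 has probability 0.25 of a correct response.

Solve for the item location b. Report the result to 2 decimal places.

1.18

P(θ) = 1 / (1 + exp(−a(θ − b)))
logit(0.25) = ln(0.25/0.75) = -1.0986
b = θ − logit/(a) = 0.6 − (-1.0986)/1.9000 = 1.1782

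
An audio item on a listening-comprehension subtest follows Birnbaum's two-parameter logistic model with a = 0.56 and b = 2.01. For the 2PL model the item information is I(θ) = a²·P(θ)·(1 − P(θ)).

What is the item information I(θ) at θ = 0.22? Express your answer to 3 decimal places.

0.062

P = 1/(1+e^{1.0024}) = 0.2685
P(1−P) = 0.2685 × 0.7315 = 0.1964
I = a² × P(1−P) = 0.56² × 0.1964 = 0.06159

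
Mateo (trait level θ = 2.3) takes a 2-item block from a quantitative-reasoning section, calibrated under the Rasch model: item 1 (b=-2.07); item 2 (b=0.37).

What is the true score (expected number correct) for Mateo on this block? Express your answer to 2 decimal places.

P(θ) = 1 / (1 + exp(−(θ − b)))
P_1 = 1/(1+e^{-4.3700}) = 0.9875
P_2 = 1/(1+e^{-1.9300}) = 0.8732
E[score] = 0.9875 + 0.8732 = 1.8608

1.86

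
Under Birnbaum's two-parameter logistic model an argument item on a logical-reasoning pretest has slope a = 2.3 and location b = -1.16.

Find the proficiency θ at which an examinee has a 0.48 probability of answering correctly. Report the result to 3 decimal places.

-1.195

P(θ) = 1 / (1 + exp(−a(θ − b)))
logit = ln(0.4800/0.5200) = -0.0800
θ = b + logit/(a) = -1.16 + (-0.0800)/2.3000 = -1.1948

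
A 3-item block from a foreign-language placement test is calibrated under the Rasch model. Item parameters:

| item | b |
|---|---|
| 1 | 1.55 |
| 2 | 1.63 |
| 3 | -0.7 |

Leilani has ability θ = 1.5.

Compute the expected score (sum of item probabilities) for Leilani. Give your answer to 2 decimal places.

1.86

P(θ) = 1 / (1 + exp(−(θ − b)))
P_1 = 1/(1+e^{0.0500}) = 0.4875
P_2 = 1/(1+e^{0.1300}) = 0.4675
P_3 = 1/(1+e^{-2.2000}) = 0.9002
E[score] = 0.4875 + 0.4675 + 0.9002 = 1.8553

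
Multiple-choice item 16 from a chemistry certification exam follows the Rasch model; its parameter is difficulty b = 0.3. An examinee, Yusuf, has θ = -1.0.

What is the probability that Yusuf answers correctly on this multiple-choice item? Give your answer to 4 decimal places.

P(θ) = 1 / (1 + exp(−(θ − b)))
Exponent: (-1.0 − 0.3) = -1.3000
1/(1 + e^{1.3000}) = 0.2142
P = 0.2142

0.2142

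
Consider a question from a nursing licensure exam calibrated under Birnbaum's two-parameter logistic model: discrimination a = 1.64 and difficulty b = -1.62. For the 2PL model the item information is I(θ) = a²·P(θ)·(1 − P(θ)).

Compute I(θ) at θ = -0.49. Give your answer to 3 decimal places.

0.315

P = 1/(1+e^{-1.8532}) = 0.8645
P(1−P) = 0.8645 × 0.1355 = 0.1171
I = a² × P(1−P) = 1.64² × 0.1171 = 0.31505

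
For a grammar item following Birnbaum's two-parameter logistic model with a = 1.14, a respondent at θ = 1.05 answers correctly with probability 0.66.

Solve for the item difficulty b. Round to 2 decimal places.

0.47

P(θ) = 1 / (1 + exp(−a(θ − b)))
logit(0.66) = ln(0.66/0.34) = 0.6633
b = θ − logit/(a) = 1.05 − 0.6633/1.1400 = 0.4682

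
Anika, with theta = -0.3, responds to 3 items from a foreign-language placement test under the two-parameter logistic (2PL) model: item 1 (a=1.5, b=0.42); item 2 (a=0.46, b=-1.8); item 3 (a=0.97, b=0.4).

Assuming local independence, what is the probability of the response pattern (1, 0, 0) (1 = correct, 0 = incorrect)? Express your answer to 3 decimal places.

P(theta) = 1 / (1 + exp(−a(theta − b)))
P_1 = 1/(1+e^{1.0800}) = 0.2535
P_2 = 1/(1+e^{-0.6900}) = 0.6660
P_3 = 1/(1+e^{0.6790}) = 0.3365
L = P_1 × (1−P_2) × (1−P_3) = 0.2535 × 0.3340 × 0.6635 = 0.05619

0.056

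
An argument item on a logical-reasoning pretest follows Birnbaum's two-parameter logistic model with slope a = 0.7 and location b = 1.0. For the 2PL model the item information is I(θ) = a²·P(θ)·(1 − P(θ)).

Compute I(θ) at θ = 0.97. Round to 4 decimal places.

0.1225

P = 1/(1+e^{0.0210}) = 0.4948
P(1−P) = 0.4948 × 0.5052 = 0.2500
I = a² × P(1−P) = 0.7² × 0.2500 = 0.12249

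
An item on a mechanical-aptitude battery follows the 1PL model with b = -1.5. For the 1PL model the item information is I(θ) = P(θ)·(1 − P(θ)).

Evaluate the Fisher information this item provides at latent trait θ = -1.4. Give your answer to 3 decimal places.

0.249

P = 1/(1+e^{-0.1000}) = 0.5250
P(1−P) = 0.5250 × 0.4750 = 0.2494
I = P(1−P) = 0.24938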